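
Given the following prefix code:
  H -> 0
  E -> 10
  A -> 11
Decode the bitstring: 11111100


Decoding step by step:
Bits 11 -> A
Bits 11 -> A
Bits 11 -> A
Bits 0 -> H
Bits 0 -> H


Decoded message: AAAHH


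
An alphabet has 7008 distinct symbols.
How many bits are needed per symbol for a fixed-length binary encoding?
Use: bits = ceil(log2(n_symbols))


log2(7008) = 12.7748
Bracket: 2^12 = 4096 < 7008 <= 2^13 = 8192
So ceil(log2(7008)) = 13

bits = ceil(log2(7008)) = ceil(12.7748) = 13 bits


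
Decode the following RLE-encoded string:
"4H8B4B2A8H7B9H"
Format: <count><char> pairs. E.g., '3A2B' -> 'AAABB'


Expanding each <count><char> pair:
  4H -> 'HHHH'
  8B -> 'BBBBBBBB'
  4B -> 'BBBB'
  2A -> 'AA'
  8H -> 'HHHHHHHH'
  7B -> 'BBBBBBB'
  9H -> 'HHHHHHHHH'

Decoded = HHHHBBBBBBBBBBBBAAHHHHHHHHBBBBBBBHHHHHHHHH


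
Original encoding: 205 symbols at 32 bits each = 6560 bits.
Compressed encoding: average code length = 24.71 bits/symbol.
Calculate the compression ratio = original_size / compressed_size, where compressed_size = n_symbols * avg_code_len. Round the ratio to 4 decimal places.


original_size = n_symbols * orig_bits = 205 * 32 = 6560 bits
compressed_size = n_symbols * avg_code_len = 205 * 24.71 = 5065.55 bits
ratio = original_size / compressed_size = 6560 / 5065.55 = 1.295

Compression ratio = 1.295


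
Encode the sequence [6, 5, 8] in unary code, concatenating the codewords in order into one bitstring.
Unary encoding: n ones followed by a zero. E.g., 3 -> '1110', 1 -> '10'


Encode each number as n ones followed by a terminating 0:
  6 -> 1111110 (7 bits)
  5 -> 111110 (6 bits)
  8 -> 111111110 (9 bits)
Total length = 7 + 6 + 9 = 22 bits.

Unary([6, 5, 8]) = 1111110111110111111110 (22 bits)


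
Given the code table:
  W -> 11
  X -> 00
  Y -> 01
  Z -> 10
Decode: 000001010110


Decoding:
00 -> X
00 -> X
01 -> Y
01 -> Y
01 -> Y
10 -> Z


Result: XXYYYZ


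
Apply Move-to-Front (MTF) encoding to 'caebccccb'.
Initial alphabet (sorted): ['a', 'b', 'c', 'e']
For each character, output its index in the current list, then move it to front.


MTF encoding:
'c': index 2 in ['a', 'b', 'c', 'e'] -> ['c', 'a', 'b', 'e']
'a': index 1 in ['c', 'a', 'b', 'e'] -> ['a', 'c', 'b', 'e']
'e': index 3 in ['a', 'c', 'b', 'e'] -> ['e', 'a', 'c', 'b']
'b': index 3 in ['e', 'a', 'c', 'b'] -> ['b', 'e', 'a', 'c']
'c': index 3 in ['b', 'e', 'a', 'c'] -> ['c', 'b', 'e', 'a']
'c': index 0 in ['c', 'b', 'e', 'a'] -> ['c', 'b', 'e', 'a']
'c': index 0 in ['c', 'b', 'e', 'a'] -> ['c', 'b', 'e', 'a']
'c': index 0 in ['c', 'b', 'e', 'a'] -> ['c', 'b', 'e', 'a']
'b': index 1 in ['c', 'b', 'e', 'a'] -> ['b', 'c', 'e', 'a']


Output: [2, 1, 3, 3, 3, 0, 0, 0, 1]


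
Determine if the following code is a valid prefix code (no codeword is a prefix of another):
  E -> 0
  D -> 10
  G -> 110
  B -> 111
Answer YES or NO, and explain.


Checking each pair (does one codeword prefix another?):
  E='0' vs D='10': no prefix
  E='0' vs G='110': no prefix
  E='0' vs B='111': no prefix
  D='10' vs E='0': no prefix
  D='10' vs G='110': no prefix
  D='10' vs B='111': no prefix
  G='110' vs E='0': no prefix
  G='110' vs D='10': no prefix
  G='110' vs B='111': no prefix
  B='111' vs E='0': no prefix
  B='111' vs D='10': no prefix
  B='111' vs G='110': no prefix
No violation found over all pairs.

YES -- this is a valid prefix code. No codeword is a prefix of any other codeword.


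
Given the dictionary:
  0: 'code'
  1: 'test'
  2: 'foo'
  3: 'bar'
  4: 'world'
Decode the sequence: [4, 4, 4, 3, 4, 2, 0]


Look up each index in the dictionary:
  4 -> 'world'
  4 -> 'world'
  4 -> 'world'
  3 -> 'bar'
  4 -> 'world'
  2 -> 'foo'
  0 -> 'code'

Decoded: "world world world bar world foo code"


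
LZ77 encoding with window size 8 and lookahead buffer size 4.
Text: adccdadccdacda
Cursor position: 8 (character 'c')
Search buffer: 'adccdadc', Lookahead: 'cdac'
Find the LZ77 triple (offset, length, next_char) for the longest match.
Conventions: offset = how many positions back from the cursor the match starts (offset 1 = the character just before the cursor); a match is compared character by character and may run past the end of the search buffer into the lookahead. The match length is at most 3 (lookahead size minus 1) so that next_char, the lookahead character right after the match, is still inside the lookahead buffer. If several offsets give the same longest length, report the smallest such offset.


Try each offset into the search buffer:
  offset=1 (pos 7, char 'c'): match length 1
  offset=2 (pos 6, char 'd'): match length 0
  offset=3 (pos 5, char 'a'): match length 0
  offset=4 (pos 4, char 'd'): match length 0
  offset=5 (pos 3, char 'c'): match length 3
  offset=6 (pos 2, char 'c'): match length 1
  offset=7 (pos 1, char 'd'): match length 0
  offset=8 (pos 0, char 'a'): match length 0
Longest match has length 3 at offset 5.
next_char = character at position 8 + 3 = 11 -> 'c'

Best match: offset=5, length=3 (matching 'cda' starting at position 3)
LZ77 triple: (5, 3, 'c')


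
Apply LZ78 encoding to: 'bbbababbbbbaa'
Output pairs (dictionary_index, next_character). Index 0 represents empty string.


LZ78 encoding steps:
Dictionary: {0: ''}
Step 1: w='' (idx 0), next='b' -> output (0, 'b'), add 'b' as idx 1
Step 2: w='b' (idx 1), next='b' -> output (1, 'b'), add 'bb' as idx 2
Step 3: w='' (idx 0), next='a' -> output (0, 'a'), add 'a' as idx 3
Step 4: w='b' (idx 1), next='a' -> output (1, 'a'), add 'ba' as idx 4
Step 5: w='bb' (idx 2), next='b' -> output (2, 'b'), add 'bbb' as idx 5
Step 6: w='bb' (idx 2), next='a' -> output (2, 'a'), add 'bba' as idx 6
Step 7: w='a' (idx 3), end of input -> output (3, '')


Encoded: [(0, 'b'), (1, 'b'), (0, 'a'), (1, 'a'), (2, 'b'), (2, 'a'), (3, '')]


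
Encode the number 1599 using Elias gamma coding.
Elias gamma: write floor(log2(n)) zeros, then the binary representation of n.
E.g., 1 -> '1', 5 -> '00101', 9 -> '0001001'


num_bits = floor(log2(1599)) + 1 = 11
leading_zeros = num_bits - 1 = 10
binary(1599) = 11000111111

Elias gamma(1599) = '0000000000' + '11000111111' = 000000000011000111111 (21 bits)


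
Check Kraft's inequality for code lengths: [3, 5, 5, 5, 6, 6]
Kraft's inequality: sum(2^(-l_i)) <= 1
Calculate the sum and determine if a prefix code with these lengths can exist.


Sum = 2^(-3) + 2^(-5) + 2^(-5) + 2^(-5) + 2^(-6) + 2^(-6)
    = 0.125 + 0.03125 + 0.03125 + 0.03125 + 0.015625 + 0.015625
    = 16/64 = 0.25
Since 0.25 <= 1, Kraft's inequality IS satisfied.
A prefix code with these lengths CAN exist.

Kraft sum = 0.25. Satisfied.


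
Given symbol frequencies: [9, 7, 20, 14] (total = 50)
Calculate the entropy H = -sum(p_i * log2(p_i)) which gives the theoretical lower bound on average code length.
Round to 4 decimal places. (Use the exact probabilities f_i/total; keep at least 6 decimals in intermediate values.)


Per-symbol terms -p_i * log2(p_i) with p_i = f_i/50:
  p = 9/50 = 0.180000: log2(p) = -2.473931, -p*log2(p) = 0.445308
  p = 7/50 = 0.140000: log2(p) = -2.836501, -p*log2(p) = 0.397110
  p = 20/50 = 0.400000: log2(p) = -1.321928, -p*log2(p) = 0.528771
  p = 14/50 = 0.280000: log2(p) = -1.836501, -p*log2(p) = 0.514220
H = 0.445308 + 0.397110 + 0.528771 + 0.514220 = 1.885409

H = 1.8854 bits/symbol


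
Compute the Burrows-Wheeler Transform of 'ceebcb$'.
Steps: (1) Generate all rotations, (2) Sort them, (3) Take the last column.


Rotations (sorted):
  0: $ceebcb -> last char: b
  1: b$ceebc -> last char: c
  2: bcb$cee -> last char: e
  3: cb$ceeb -> last char: b
  4: ceebcb$ -> last char: $
  5: ebcb$ce -> last char: e
  6: eebcb$c -> last char: c


BWT = bceb$ec


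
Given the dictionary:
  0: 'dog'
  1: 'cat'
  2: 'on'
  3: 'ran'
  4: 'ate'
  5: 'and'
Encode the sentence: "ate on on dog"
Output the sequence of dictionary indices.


Look up each word in the dictionary:
  'ate' -> 4
  'on' -> 2
  'on' -> 2
  'dog' -> 0

Encoded: [4, 2, 2, 0]


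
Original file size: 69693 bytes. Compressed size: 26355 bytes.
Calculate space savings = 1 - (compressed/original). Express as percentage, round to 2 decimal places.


ratio = compressed/original = 26355/69693 = 0.378158
savings = 1 - ratio = 1 - 0.378158 = 0.621842
as a percentage: 0.621842 * 100 = 62.18%

Space savings = 1 - 26355/69693 = 62.18%


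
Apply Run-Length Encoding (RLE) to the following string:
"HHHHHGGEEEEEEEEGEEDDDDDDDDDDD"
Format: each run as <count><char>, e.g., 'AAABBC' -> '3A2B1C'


Scanning runs left to right:
  i=0: run of 'H' x 5 -> '5H'
  i=5: run of 'G' x 2 -> '2G'
  i=7: run of 'E' x 8 -> '8E'
  i=15: run of 'G' x 1 -> '1G'
  i=16: run of 'E' x 2 -> '2E'
  i=18: run of 'D' x 11 -> '11D'

RLE = 5H2G8E1G2E11D


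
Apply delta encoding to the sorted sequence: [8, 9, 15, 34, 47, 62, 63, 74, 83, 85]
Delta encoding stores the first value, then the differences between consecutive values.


First value: 8
Deltas:
  9 - 8 = 1
  15 - 9 = 6
  34 - 15 = 19
  47 - 34 = 13
  62 - 47 = 15
  63 - 62 = 1
  74 - 63 = 11
  83 - 74 = 9
  85 - 83 = 2


Delta encoded: [8, 1, 6, 19, 13, 15, 1, 11, 9, 2]


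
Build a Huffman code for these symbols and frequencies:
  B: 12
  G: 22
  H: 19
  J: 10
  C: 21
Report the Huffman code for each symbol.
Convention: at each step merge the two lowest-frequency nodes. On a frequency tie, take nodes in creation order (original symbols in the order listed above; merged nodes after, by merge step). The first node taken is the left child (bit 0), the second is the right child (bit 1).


Huffman tree construction:
Step 1: Merge J(10) + B(12) = 22
Step 2: Merge H(19) + C(21) = 40
Step 3: Merge G(22) + (J+B)(22) = 44
Step 4: Merge (H+C)(40) + (G+(J+B))(44) = 84
Read each symbol's code off the tree from the root (left child = 0, right child = 1).

Codes:
  B: 111 (length 3)
  G: 10 (length 2)
  H: 00 (length 2)
  J: 110 (length 3)
  C: 01 (length 2)
Average code length: 190/84 = 2.2619 bits/symbol


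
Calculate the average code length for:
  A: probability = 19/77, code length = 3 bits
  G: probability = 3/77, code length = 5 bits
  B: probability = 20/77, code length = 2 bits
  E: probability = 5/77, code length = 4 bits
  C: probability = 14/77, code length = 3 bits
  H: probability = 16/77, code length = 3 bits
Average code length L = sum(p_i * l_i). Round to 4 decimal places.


Weighted contributions p_i * l_i:
  A: (19/77) * 3 = 57/77
  G: (3/77) * 5 = 15/77
  B: (20/77) * 2 = 40/77
  E: (5/77) * 4 = 20/77
  C: (14/77) * 3 = 42/77
  H: (16/77) * 3 = 48/77
Sum = (57 + 15 + 40 + 20 + 42 + 48)/77 = 222/77

L = 222/77 = 2.8831 bits/symbol


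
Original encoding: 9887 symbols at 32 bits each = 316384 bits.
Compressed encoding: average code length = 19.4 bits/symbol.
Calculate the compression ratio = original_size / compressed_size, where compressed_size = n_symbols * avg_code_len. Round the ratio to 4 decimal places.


original_size = n_symbols * orig_bits = 9887 * 32 = 316384 bits
compressed_size = n_symbols * avg_code_len = 9887 * 19.4 = 191807.8 bits
ratio = original_size / compressed_size = 316384 / 191807.8 = 1.6495

Compression ratio = 1.6495


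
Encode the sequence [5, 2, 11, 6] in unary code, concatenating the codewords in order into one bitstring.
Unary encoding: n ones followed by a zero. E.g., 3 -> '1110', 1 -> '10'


Encode each number as n ones followed by a terminating 0:
  5 -> 111110 (6 bits)
  2 -> 110 (3 bits)
  11 -> 111111111110 (12 bits)
  6 -> 1111110 (7 bits)
Total length = 6 + 3 + 12 + 7 = 28 bits.

Unary([5, 2, 11, 6]) = 1111101101111111111101111110 (28 bits)


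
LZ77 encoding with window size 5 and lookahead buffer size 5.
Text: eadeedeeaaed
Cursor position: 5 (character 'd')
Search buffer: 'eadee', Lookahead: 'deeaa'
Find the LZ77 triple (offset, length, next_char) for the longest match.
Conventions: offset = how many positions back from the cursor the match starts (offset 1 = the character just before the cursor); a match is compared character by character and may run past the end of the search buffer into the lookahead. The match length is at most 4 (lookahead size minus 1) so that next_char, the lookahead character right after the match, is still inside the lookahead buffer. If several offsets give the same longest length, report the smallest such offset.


Try each offset into the search buffer:
  offset=1 (pos 4, char 'e'): match length 0
  offset=2 (pos 3, char 'e'): match length 0
  offset=3 (pos 2, char 'd'): match length 3
  offset=4 (pos 1, char 'a'): match length 0
  offset=5 (pos 0, char 'e'): match length 0
Longest match has length 3 at offset 3.
next_char = character at position 5 + 3 = 8 -> 'a'

Best match: offset=3, length=3 (matching 'dee' starting at position 2)
LZ77 triple: (3, 3, 'a')


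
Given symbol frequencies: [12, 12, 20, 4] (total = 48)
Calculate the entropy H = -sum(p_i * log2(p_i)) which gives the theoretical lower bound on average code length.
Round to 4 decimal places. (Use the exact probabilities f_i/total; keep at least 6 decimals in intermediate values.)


Per-symbol terms -p_i * log2(p_i) with p_i = f_i/48:
  p = 12/48 = 0.250000: log2(p) = -2.000000, -p*log2(p) = 0.500000
  p = 12/48 = 0.250000: log2(p) = -2.000000, -p*log2(p) = 0.500000
  p = 20/48 = 0.416667: log2(p) = -1.263034, -p*log2(p) = 0.526264
  p = 4/48 = 0.083333: log2(p) = -3.584963, -p*log2(p) = 0.298747
H = 0.500000 + 0.500000 + 0.526264 + 0.298747 = 1.825011

H = 1.825 bits/symbol


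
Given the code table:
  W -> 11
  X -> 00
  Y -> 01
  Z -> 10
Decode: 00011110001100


Decoding:
00 -> X
01 -> Y
11 -> W
10 -> Z
00 -> X
11 -> W
00 -> X


Result: XYWZXWX


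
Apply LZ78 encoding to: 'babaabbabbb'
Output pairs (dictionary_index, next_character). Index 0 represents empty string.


LZ78 encoding steps:
Dictionary: {0: ''}
Step 1: w='' (idx 0), next='b' -> output (0, 'b'), add 'b' as idx 1
Step 2: w='' (idx 0), next='a' -> output (0, 'a'), add 'a' as idx 2
Step 3: w='b' (idx 1), next='a' -> output (1, 'a'), add 'ba' as idx 3
Step 4: w='a' (idx 2), next='b' -> output (2, 'b'), add 'ab' as idx 4
Step 5: w='ba' (idx 3), next='b' -> output (3, 'b'), add 'bab' as idx 5
Step 6: w='b' (idx 1), next='b' -> output (1, 'b'), add 'bb' as idx 6


Encoded: [(0, 'b'), (0, 'a'), (1, 'a'), (2, 'b'), (3, 'b'), (1, 'b')]


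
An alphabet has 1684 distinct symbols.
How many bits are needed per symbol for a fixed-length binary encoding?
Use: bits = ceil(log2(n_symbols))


log2(1684) = 10.7177
Bracket: 2^10 = 1024 < 1684 <= 2^11 = 2048
So ceil(log2(1684)) = 11

bits = ceil(log2(1684)) = ceil(10.7177) = 11 bits


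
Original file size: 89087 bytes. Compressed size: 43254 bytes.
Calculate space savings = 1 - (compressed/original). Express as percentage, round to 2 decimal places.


ratio = compressed/original = 43254/89087 = 0.485525
savings = 1 - ratio = 1 - 0.485525 = 0.514475
as a percentage: 0.514475 * 100 = 51.45%

Space savings = 1 - 43254/89087 = 51.45%


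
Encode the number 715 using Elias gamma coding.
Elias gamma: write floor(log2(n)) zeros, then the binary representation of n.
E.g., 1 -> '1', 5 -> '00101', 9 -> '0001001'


num_bits = floor(log2(715)) + 1 = 10
leading_zeros = num_bits - 1 = 9
binary(715) = 1011001011

Elias gamma(715) = '000000000' + '1011001011' = 0000000001011001011 (19 bits)


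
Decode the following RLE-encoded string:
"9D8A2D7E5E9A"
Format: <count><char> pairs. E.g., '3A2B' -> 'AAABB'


Expanding each <count><char> pair:
  9D -> 'DDDDDDDDD'
  8A -> 'AAAAAAAA'
  2D -> 'DD'
  7E -> 'EEEEEEE'
  5E -> 'EEEEE'
  9A -> 'AAAAAAAAA'

Decoded = DDDDDDDDDAAAAAAAADDEEEEEEEEEEEEAAAAAAAAA


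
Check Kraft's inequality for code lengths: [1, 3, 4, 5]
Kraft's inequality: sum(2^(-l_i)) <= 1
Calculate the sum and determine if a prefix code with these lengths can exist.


Sum = 2^(-1) + 2^(-3) + 2^(-4) + 2^(-5)
    = 0.5 + 0.125 + 0.0625 + 0.03125
    = 23/32 = 0.71875
Since 0.71875 <= 1, Kraft's inequality IS satisfied.
A prefix code with these lengths CAN exist.

Kraft sum = 0.71875. Satisfied.


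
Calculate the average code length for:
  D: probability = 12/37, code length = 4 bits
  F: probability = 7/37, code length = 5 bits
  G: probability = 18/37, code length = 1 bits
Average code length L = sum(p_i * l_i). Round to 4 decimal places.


Weighted contributions p_i * l_i:
  D: (12/37) * 4 = 48/37
  F: (7/37) * 5 = 35/37
  G: (18/37) * 1 = 18/37
Sum = (48 + 35 + 18)/37 = 101/37

L = 101/37 = 2.7297 bits/symbol


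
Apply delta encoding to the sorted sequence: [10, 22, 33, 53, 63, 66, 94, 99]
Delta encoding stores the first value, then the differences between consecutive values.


First value: 10
Deltas:
  22 - 10 = 12
  33 - 22 = 11
  53 - 33 = 20
  63 - 53 = 10
  66 - 63 = 3
  94 - 66 = 28
  99 - 94 = 5


Delta encoded: [10, 12, 11, 20, 10, 3, 28, 5]


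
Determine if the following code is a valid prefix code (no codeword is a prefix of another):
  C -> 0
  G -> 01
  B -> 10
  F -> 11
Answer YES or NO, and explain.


Checking each pair (does one codeword prefix another?):
  C='0' vs G='01': prefix -- VIOLATION

NO -- this is NOT a valid prefix code. C (0) is a prefix of G (01).


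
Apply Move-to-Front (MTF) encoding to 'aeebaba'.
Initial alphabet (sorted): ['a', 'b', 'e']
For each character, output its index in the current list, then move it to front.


MTF encoding:
'a': index 0 in ['a', 'b', 'e'] -> ['a', 'b', 'e']
'e': index 2 in ['a', 'b', 'e'] -> ['e', 'a', 'b']
'e': index 0 in ['e', 'a', 'b'] -> ['e', 'a', 'b']
'b': index 2 in ['e', 'a', 'b'] -> ['b', 'e', 'a']
'a': index 2 in ['b', 'e', 'a'] -> ['a', 'b', 'e']
'b': index 1 in ['a', 'b', 'e'] -> ['b', 'a', 'e']
'a': index 1 in ['b', 'a', 'e'] -> ['a', 'b', 'e']


Output: [0, 2, 0, 2, 2, 1, 1]


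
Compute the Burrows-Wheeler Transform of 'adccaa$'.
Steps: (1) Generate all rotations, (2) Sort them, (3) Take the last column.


Rotations (sorted):
  0: $adccaa -> last char: a
  1: a$adcca -> last char: a
  2: aa$adcc -> last char: c
  3: adccaa$ -> last char: $
  4: caa$adc -> last char: c
  5: ccaa$ad -> last char: d
  6: dccaa$a -> last char: a


BWT = aac$cda


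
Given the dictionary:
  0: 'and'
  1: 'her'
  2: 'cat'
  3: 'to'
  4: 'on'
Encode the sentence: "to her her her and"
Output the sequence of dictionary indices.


Look up each word in the dictionary:
  'to' -> 3
  'her' -> 1
  'her' -> 1
  'her' -> 1
  'and' -> 0

Encoded: [3, 1, 1, 1, 0]


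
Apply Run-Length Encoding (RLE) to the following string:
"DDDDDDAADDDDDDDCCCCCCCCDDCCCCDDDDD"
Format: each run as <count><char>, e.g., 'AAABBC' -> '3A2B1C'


Scanning runs left to right:
  i=0: run of 'D' x 6 -> '6D'
  i=6: run of 'A' x 2 -> '2A'
  i=8: run of 'D' x 7 -> '7D'
  i=15: run of 'C' x 8 -> '8C'
  i=23: run of 'D' x 2 -> '2D'
  i=25: run of 'C' x 4 -> '4C'
  i=29: run of 'D' x 5 -> '5D'

RLE = 6D2A7D8C2D4C5D


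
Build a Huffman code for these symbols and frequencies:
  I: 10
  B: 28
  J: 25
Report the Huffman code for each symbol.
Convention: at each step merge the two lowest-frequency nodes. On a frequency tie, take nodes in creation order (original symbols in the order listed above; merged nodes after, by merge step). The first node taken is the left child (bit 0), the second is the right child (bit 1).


Huffman tree construction:
Step 1: Merge I(10) + J(25) = 35
Step 2: Merge B(28) + (I+J)(35) = 63
Read each symbol's code off the tree from the root (left child = 0, right child = 1).

Codes:
  I: 10 (length 2)
  B: 0 (length 1)
  J: 11 (length 2)
Average code length: 98/63 = 1.5556 bits/symbol


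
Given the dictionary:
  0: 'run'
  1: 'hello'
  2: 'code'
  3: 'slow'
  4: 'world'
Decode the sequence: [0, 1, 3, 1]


Look up each index in the dictionary:
  0 -> 'run'
  1 -> 'hello'
  3 -> 'slow'
  1 -> 'hello'

Decoded: "run hello slow hello"


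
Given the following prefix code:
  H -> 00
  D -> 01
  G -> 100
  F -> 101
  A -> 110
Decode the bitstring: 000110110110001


Decoding step by step:
Bits 00 -> H
Bits 01 -> D
Bits 101 -> F
Bits 101 -> F
Bits 100 -> G
Bits 01 -> D


Decoded message: HDFFGD


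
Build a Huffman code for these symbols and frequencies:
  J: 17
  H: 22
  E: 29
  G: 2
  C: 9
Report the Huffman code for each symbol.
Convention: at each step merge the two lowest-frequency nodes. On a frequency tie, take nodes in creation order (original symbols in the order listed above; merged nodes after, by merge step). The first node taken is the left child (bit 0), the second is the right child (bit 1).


Huffman tree construction:
Step 1: Merge G(2) + C(9) = 11
Step 2: Merge (G+C)(11) + J(17) = 28
Step 3: Merge H(22) + ((G+C)+J)(28) = 50
Step 4: Merge E(29) + (H+((G+C)+J))(50) = 79
Read each symbol's code off the tree from the root (left child = 0, right child = 1).

Codes:
  J: 111 (length 3)
  H: 10 (length 2)
  E: 0 (length 1)
  G: 1100 (length 4)
  C: 1101 (length 4)
Average code length: 168/79 = 2.1266 bits/symbol


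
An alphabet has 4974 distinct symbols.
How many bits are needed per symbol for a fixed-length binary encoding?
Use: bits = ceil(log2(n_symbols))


log2(4974) = 12.2802
Bracket: 2^12 = 4096 < 4974 <= 2^13 = 8192
So ceil(log2(4974)) = 13

bits = ceil(log2(4974)) = ceil(12.2802) = 13 bits


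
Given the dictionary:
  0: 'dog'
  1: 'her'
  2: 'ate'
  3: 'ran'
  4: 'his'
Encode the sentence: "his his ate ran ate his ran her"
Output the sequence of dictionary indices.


Look up each word in the dictionary:
  'his' -> 4
  'his' -> 4
  'ate' -> 2
  'ran' -> 3
  'ate' -> 2
  'his' -> 4
  'ran' -> 3
  'her' -> 1

Encoded: [4, 4, 2, 3, 2, 4, 3, 1]


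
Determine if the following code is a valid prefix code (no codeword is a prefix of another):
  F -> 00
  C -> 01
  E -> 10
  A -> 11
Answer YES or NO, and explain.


Checking each pair (does one codeword prefix another?):
  F='00' vs C='01': no prefix
  F='00' vs E='10': no prefix
  F='00' vs A='11': no prefix
  C='01' vs F='00': no prefix
  C='01' vs E='10': no prefix
  C='01' vs A='11': no prefix
  E='10' vs F='00': no prefix
  E='10' vs C='01': no prefix
  E='10' vs A='11': no prefix
  A='11' vs F='00': no prefix
  A='11' vs C='01': no prefix
  A='11' vs E='10': no prefix
No violation found over all pairs.

YES -- this is a valid prefix code. No codeword is a prefix of any other codeword.


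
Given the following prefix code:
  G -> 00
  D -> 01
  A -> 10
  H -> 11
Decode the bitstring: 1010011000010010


Decoding step by step:
Bits 10 -> A
Bits 10 -> A
Bits 01 -> D
Bits 10 -> A
Bits 00 -> G
Bits 01 -> D
Bits 00 -> G
Bits 10 -> A


Decoded message: AADAGDGA


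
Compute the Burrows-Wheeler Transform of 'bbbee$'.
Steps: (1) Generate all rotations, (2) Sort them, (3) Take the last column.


Rotations (sorted):
  0: $bbbee -> last char: e
  1: bbbee$ -> last char: $
  2: bbee$b -> last char: b
  3: bee$bb -> last char: b
  4: e$bbbe -> last char: e
  5: ee$bbb -> last char: b


BWT = e$bbeb


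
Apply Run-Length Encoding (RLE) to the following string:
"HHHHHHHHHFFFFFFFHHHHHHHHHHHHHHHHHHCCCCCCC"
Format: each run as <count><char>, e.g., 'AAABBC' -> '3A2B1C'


Scanning runs left to right:
  i=0: run of 'H' x 9 -> '9H'
  i=9: run of 'F' x 7 -> '7F'
  i=16: run of 'H' x 18 -> '18H'
  i=34: run of 'C' x 7 -> '7C'

RLE = 9H7F18H7C


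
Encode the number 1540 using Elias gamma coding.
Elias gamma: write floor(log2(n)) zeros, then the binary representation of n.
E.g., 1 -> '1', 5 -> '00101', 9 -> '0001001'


num_bits = floor(log2(1540)) + 1 = 11
leading_zeros = num_bits - 1 = 10
binary(1540) = 11000000100

Elias gamma(1540) = '0000000000' + '11000000100' = 000000000011000000100 (21 bits)


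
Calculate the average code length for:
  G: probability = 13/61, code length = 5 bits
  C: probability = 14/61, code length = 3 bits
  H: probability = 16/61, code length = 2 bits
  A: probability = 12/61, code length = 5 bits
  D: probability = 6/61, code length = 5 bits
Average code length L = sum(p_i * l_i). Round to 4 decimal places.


Weighted contributions p_i * l_i:
  G: (13/61) * 5 = 65/61
  C: (14/61) * 3 = 42/61
  H: (16/61) * 2 = 32/61
  A: (12/61) * 5 = 60/61
  D: (6/61) * 5 = 30/61
Sum = (65 + 42 + 32 + 60 + 30)/61 = 229/61

L = 229/61 = 3.7541 bits/symbol


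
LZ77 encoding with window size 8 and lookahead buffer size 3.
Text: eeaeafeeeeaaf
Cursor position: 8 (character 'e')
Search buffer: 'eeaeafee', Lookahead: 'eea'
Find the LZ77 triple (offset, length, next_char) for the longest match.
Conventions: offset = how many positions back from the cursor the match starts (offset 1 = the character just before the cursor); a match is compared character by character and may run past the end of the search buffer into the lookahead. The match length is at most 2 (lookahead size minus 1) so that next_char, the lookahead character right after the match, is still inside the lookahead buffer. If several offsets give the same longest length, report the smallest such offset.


Try each offset into the search buffer:
  offset=1 (pos 7, char 'e'): match length 2
  offset=2 (pos 6, char 'e'): match length 2
  offset=3 (pos 5, char 'f'): match length 0
  offset=4 (pos 4, char 'a'): match length 0
  offset=5 (pos 3, char 'e'): match length 1
  offset=6 (pos 2, char 'a'): match length 0
  offset=7 (pos 1, char 'e'): match length 1
  offset=8 (pos 0, char 'e'): match length 2
Longest match has length 2, found at offsets 1, 2, 8; take the smallest, offset 1.
next_char = character at position 8 + 2 = 10 -> 'a'

Best match: offset=1, length=2 (matching 'ee' starting at position 7)
LZ77 triple: (1, 2, 'a')


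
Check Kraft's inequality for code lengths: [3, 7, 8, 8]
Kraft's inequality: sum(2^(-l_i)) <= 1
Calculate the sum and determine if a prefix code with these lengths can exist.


Sum = 2^(-3) + 2^(-7) + 2^(-8) + 2^(-8)
    = 0.125 + 0.0078125 + 0.00390625 + 0.00390625
    = 36/256 = 0.140625
Since 0.140625 <= 1, Kraft's inequality IS satisfied.
A prefix code with these lengths CAN exist.

Kraft sum = 0.140625. Satisfied.


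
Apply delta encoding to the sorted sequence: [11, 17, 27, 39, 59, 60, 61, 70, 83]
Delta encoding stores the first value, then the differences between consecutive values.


First value: 11
Deltas:
  17 - 11 = 6
  27 - 17 = 10
  39 - 27 = 12
  59 - 39 = 20
  60 - 59 = 1
  61 - 60 = 1
  70 - 61 = 9
  83 - 70 = 13


Delta encoded: [11, 6, 10, 12, 20, 1, 1, 9, 13]


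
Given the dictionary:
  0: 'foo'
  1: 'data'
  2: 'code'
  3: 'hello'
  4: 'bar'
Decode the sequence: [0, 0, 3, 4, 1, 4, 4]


Look up each index in the dictionary:
  0 -> 'foo'
  0 -> 'foo'
  3 -> 'hello'
  4 -> 'bar'
  1 -> 'data'
  4 -> 'bar'
  4 -> 'bar'

Decoded: "foo foo hello bar data bar bar"


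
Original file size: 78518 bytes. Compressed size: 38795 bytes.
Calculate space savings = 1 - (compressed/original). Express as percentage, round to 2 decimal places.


ratio = compressed/original = 38795/78518 = 0.494091
savings = 1 - ratio = 1 - 0.494091 = 0.505909
as a percentage: 0.505909 * 100 = 50.59%

Space savings = 1 - 38795/78518 = 50.59%


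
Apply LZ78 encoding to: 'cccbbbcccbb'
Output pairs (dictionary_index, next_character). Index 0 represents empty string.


LZ78 encoding steps:
Dictionary: {0: ''}
Step 1: w='' (idx 0), next='c' -> output (0, 'c'), add 'c' as idx 1
Step 2: w='c' (idx 1), next='c' -> output (1, 'c'), add 'cc' as idx 2
Step 3: w='' (idx 0), next='b' -> output (0, 'b'), add 'b' as idx 3
Step 4: w='b' (idx 3), next='b' -> output (3, 'b'), add 'bb' as idx 4
Step 5: w='cc' (idx 2), next='c' -> output (2, 'c'), add 'ccc' as idx 5
Step 6: w='bb' (idx 4), end of input -> output (4, '')


Encoded: [(0, 'c'), (1, 'c'), (0, 'b'), (3, 'b'), (2, 'c'), (4, '')]


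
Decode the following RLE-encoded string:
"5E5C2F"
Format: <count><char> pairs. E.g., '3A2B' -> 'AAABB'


Expanding each <count><char> pair:
  5E -> 'EEEEE'
  5C -> 'CCCCC'
  2F -> 'FF'

Decoded = EEEEECCCCCFF


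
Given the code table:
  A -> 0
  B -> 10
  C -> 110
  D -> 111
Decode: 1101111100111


Decoding:
110 -> C
111 -> D
110 -> C
0 -> A
111 -> D


Result: CDCAD


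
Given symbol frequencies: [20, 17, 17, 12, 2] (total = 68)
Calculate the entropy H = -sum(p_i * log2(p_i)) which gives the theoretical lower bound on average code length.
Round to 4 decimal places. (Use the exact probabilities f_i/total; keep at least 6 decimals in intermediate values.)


Per-symbol terms -p_i * log2(p_i) with p_i = f_i/68:
  p = 20/68 = 0.294118: log2(p) = -1.765535, -p*log2(p) = 0.519275
  p = 17/68 = 0.250000: log2(p) = -2.000000, -p*log2(p) = 0.500000
  p = 17/68 = 0.250000: log2(p) = -2.000000, -p*log2(p) = 0.500000
  p = 12/68 = 0.176471: log2(p) = -2.502500, -p*log2(p) = 0.441618
  p = 2/68 = 0.029412: log2(p) = -5.087463, -p*log2(p) = 0.149631
H = 0.519275 + 0.500000 + 0.500000 + 0.441618 + 0.149631 = 2.110524

H = 2.1105 bits/symbol


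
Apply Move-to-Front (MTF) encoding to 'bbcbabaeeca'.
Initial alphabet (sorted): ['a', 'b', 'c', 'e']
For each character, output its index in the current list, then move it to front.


MTF encoding:
'b': index 1 in ['a', 'b', 'c', 'e'] -> ['b', 'a', 'c', 'e']
'b': index 0 in ['b', 'a', 'c', 'e'] -> ['b', 'a', 'c', 'e']
'c': index 2 in ['b', 'a', 'c', 'e'] -> ['c', 'b', 'a', 'e']
'b': index 1 in ['c', 'b', 'a', 'e'] -> ['b', 'c', 'a', 'e']
'a': index 2 in ['b', 'c', 'a', 'e'] -> ['a', 'b', 'c', 'e']
'b': index 1 in ['a', 'b', 'c', 'e'] -> ['b', 'a', 'c', 'e']
'a': index 1 in ['b', 'a', 'c', 'e'] -> ['a', 'b', 'c', 'e']
'e': index 3 in ['a', 'b', 'c', 'e'] -> ['e', 'a', 'b', 'c']
'e': index 0 in ['e', 'a', 'b', 'c'] -> ['e', 'a', 'b', 'c']
'c': index 3 in ['e', 'a', 'b', 'c'] -> ['c', 'e', 'a', 'b']
'a': index 2 in ['c', 'e', 'a', 'b'] -> ['a', 'c', 'e', 'b']


Output: [1, 0, 2, 1, 2, 1, 1, 3, 0, 3, 2]


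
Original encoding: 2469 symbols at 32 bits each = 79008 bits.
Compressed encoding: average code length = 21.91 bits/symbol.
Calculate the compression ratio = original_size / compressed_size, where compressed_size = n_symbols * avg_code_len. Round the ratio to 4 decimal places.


original_size = n_symbols * orig_bits = 2469 * 32 = 79008 bits
compressed_size = n_symbols * avg_code_len = 2469 * 21.91 = 54095.79 bits
ratio = original_size / compressed_size = 79008 / 54095.79 = 1.4605

Compression ratio = 1.4605


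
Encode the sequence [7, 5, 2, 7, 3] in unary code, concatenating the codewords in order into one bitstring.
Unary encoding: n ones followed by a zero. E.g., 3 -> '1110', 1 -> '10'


Encode each number as n ones followed by a terminating 0:
  7 -> 11111110 (8 bits)
  5 -> 111110 (6 bits)
  2 -> 110 (3 bits)
  7 -> 11111110 (8 bits)
  3 -> 1110 (4 bits)
Total length = 8 + 6 + 3 + 8 + 4 = 29 bits.

Unary([7, 5, 2, 7, 3]) = 11111110111110110111111101110 (29 bits)


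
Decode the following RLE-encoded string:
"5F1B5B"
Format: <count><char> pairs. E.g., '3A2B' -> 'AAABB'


Expanding each <count><char> pair:
  5F -> 'FFFFF'
  1B -> 'B'
  5B -> 'BBBBB'

Decoded = FFFFFBBBBBB


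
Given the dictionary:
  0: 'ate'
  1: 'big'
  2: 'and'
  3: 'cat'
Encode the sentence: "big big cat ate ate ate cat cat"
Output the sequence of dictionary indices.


Look up each word in the dictionary:
  'big' -> 1
  'big' -> 1
  'cat' -> 3
  'ate' -> 0
  'ate' -> 0
  'ate' -> 0
  'cat' -> 3
  'cat' -> 3

Encoded: [1, 1, 3, 0, 0, 0, 3, 3]


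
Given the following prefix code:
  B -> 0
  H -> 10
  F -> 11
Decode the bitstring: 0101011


Decoding step by step:
Bits 0 -> B
Bits 10 -> H
Bits 10 -> H
Bits 11 -> F


Decoded message: BHHF


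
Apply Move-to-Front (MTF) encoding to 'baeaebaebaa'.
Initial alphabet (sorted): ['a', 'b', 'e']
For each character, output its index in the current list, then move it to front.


MTF encoding:
'b': index 1 in ['a', 'b', 'e'] -> ['b', 'a', 'e']
'a': index 1 in ['b', 'a', 'e'] -> ['a', 'b', 'e']
'e': index 2 in ['a', 'b', 'e'] -> ['e', 'a', 'b']
'a': index 1 in ['e', 'a', 'b'] -> ['a', 'e', 'b']
'e': index 1 in ['a', 'e', 'b'] -> ['e', 'a', 'b']
'b': index 2 in ['e', 'a', 'b'] -> ['b', 'e', 'a']
'a': index 2 in ['b', 'e', 'a'] -> ['a', 'b', 'e']
'e': index 2 in ['a', 'b', 'e'] -> ['e', 'a', 'b']
'b': index 2 in ['e', 'a', 'b'] -> ['b', 'e', 'a']
'a': index 2 in ['b', 'e', 'a'] -> ['a', 'b', 'e']
'a': index 0 in ['a', 'b', 'e'] -> ['a', 'b', 'e']


Output: [1, 1, 2, 1, 1, 2, 2, 2, 2, 2, 0]


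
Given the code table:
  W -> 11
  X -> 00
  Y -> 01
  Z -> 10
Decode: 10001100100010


Decoding:
10 -> Z
00 -> X
11 -> W
00 -> X
10 -> Z
00 -> X
10 -> Z


Result: ZXWXZXZ


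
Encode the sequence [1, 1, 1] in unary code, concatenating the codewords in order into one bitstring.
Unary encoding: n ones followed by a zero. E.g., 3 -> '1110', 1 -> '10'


Encode each number as n ones followed by a terminating 0:
  1 -> 10 (2 bits)
  1 -> 10 (2 bits)
  1 -> 10 (2 bits)
Total length = 2 + 2 + 2 = 6 bits.

Unary([1, 1, 1]) = 101010 (6 bits)


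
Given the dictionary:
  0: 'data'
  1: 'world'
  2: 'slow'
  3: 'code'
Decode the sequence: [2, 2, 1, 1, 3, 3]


Look up each index in the dictionary:
  2 -> 'slow'
  2 -> 'slow'
  1 -> 'world'
  1 -> 'world'
  3 -> 'code'
  3 -> 'code'

Decoded: "slow slow world world code code"


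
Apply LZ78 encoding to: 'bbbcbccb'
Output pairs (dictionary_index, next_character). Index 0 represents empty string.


LZ78 encoding steps:
Dictionary: {0: ''}
Step 1: w='' (idx 0), next='b' -> output (0, 'b'), add 'b' as idx 1
Step 2: w='b' (idx 1), next='b' -> output (1, 'b'), add 'bb' as idx 2
Step 3: w='' (idx 0), next='c' -> output (0, 'c'), add 'c' as idx 3
Step 4: w='b' (idx 1), next='c' -> output (1, 'c'), add 'bc' as idx 4
Step 5: w='c' (idx 3), next='b' -> output (3, 'b'), add 'cb' as idx 5


Encoded: [(0, 'b'), (1, 'b'), (0, 'c'), (1, 'c'), (3, 'b')]


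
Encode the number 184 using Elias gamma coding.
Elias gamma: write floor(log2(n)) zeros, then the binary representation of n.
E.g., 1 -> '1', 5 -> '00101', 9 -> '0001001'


num_bits = floor(log2(184)) + 1 = 8
leading_zeros = num_bits - 1 = 7
binary(184) = 10111000

Elias gamma(184) = '0000000' + '10111000' = 000000010111000 (15 bits)


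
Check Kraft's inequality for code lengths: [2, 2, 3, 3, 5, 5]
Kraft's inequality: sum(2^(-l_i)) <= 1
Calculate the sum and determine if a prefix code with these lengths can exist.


Sum = 2^(-2) + 2^(-2) + 2^(-3) + 2^(-3) + 2^(-5) + 2^(-5)
    = 0.25 + 0.25 + 0.125 + 0.125 + 0.03125 + 0.03125
    = 26/32 = 0.8125
Since 0.8125 <= 1, Kraft's inequality IS satisfied.
A prefix code with these lengths CAN exist.

Kraft sum = 0.8125. Satisfied.


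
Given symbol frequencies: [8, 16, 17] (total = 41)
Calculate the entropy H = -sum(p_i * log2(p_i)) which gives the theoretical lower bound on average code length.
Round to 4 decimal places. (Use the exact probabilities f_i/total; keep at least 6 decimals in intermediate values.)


Per-symbol terms -p_i * log2(p_i) with p_i = f_i/41:
  p = 8/41 = 0.195122: log2(p) = -2.357552, -p*log2(p) = 0.460010
  p = 16/41 = 0.390244: log2(p) = -1.357552, -p*log2(p) = 0.529776
  p = 17/41 = 0.414634: log2(p) = -1.270089, -p*log2(p) = 0.526622
H = 0.460010 + 0.529776 + 0.526622 = 1.516408

H = 1.5164 bits/symbol


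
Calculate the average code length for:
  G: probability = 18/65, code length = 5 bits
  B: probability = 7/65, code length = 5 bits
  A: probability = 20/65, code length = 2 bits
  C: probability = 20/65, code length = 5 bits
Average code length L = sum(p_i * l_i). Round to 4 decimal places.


Weighted contributions p_i * l_i:
  G: (18/65) * 5 = 90/65
  B: (7/65) * 5 = 35/65
  A: (20/65) * 2 = 40/65
  C: (20/65) * 5 = 100/65
Sum = (90 + 35 + 40 + 100)/65 = 265/65

L = 265/65 = 4.0769 bits/symbol


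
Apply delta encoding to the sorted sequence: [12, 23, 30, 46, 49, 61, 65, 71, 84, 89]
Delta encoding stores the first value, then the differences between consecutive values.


First value: 12
Deltas:
  23 - 12 = 11
  30 - 23 = 7
  46 - 30 = 16
  49 - 46 = 3
  61 - 49 = 12
  65 - 61 = 4
  71 - 65 = 6
  84 - 71 = 13
  89 - 84 = 5


Delta encoded: [12, 11, 7, 16, 3, 12, 4, 6, 13, 5]


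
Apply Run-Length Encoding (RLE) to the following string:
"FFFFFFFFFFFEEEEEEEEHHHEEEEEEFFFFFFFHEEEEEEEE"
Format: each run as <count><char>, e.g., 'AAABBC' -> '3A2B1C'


Scanning runs left to right:
  i=0: run of 'F' x 11 -> '11F'
  i=11: run of 'E' x 8 -> '8E'
  i=19: run of 'H' x 3 -> '3H'
  i=22: run of 'E' x 6 -> '6E'
  i=28: run of 'F' x 7 -> '7F'
  i=35: run of 'H' x 1 -> '1H'
  i=36: run of 'E' x 8 -> '8E'

RLE = 11F8E3H6E7F1H8E


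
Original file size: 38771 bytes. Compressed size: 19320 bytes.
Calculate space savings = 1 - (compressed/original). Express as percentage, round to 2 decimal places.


ratio = compressed/original = 19320/38771 = 0.498311
savings = 1 - ratio = 1 - 0.498311 = 0.501689
as a percentage: 0.501689 * 100 = 50.17%

Space savings = 1 - 19320/38771 = 50.17%


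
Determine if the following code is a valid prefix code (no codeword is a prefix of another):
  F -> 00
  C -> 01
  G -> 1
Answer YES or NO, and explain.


Checking each pair (does one codeword prefix another?):
  F='00' vs C='01': no prefix
  F='00' vs G='1': no prefix
  C='01' vs F='00': no prefix
  C='01' vs G='1': no prefix
  G='1' vs F='00': no prefix
  G='1' vs C='01': no prefix
No violation found over all pairs.

YES -- this is a valid prefix code. No codeword is a prefix of any other codeword.


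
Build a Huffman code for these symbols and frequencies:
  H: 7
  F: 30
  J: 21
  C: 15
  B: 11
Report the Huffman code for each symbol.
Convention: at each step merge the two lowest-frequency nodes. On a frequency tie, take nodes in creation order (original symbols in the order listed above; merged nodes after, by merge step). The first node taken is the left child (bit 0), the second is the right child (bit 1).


Huffman tree construction:
Step 1: Merge H(7) + B(11) = 18
Step 2: Merge C(15) + (H+B)(18) = 33
Step 3: Merge J(21) + F(30) = 51
Step 4: Merge (C+(H+B))(33) + (J+F)(51) = 84
Read each symbol's code off the tree from the root (left child = 0, right child = 1).

Codes:
  H: 010 (length 3)
  F: 11 (length 2)
  J: 10 (length 2)
  C: 00 (length 2)
  B: 011 (length 3)
Average code length: 186/84 = 2.2143 bits/symbol


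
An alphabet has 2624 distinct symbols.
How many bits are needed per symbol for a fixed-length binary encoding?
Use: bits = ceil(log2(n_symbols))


log2(2624) = 11.3576
Bracket: 2^11 = 2048 < 2624 <= 2^12 = 4096
So ceil(log2(2624)) = 12

bits = ceil(log2(2624)) = ceil(11.3576) = 12 bits


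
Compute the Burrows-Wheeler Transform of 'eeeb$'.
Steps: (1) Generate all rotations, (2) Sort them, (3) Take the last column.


Rotations (sorted):
  0: $eeeb -> last char: b
  1: b$eee -> last char: e
  2: eb$ee -> last char: e
  3: eeb$e -> last char: e
  4: eeeb$ -> last char: $


BWT = beee$


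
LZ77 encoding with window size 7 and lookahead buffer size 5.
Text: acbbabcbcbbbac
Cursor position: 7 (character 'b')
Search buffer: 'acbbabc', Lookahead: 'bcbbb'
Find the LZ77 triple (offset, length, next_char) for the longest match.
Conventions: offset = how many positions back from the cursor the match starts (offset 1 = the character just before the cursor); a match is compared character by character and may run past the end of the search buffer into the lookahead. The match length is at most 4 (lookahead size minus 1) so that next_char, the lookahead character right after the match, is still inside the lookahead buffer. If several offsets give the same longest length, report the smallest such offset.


Try each offset into the search buffer:
  offset=1 (pos 6, char 'c'): match length 0
  offset=2 (pos 5, char 'b'): match length 3
  offset=3 (pos 4, char 'a'): match length 0
  offset=4 (pos 3, char 'b'): match length 1
  offset=5 (pos 2, char 'b'): match length 1
  offset=6 (pos 1, char 'c'): match length 0
  offset=7 (pos 0, char 'a'): match length 0
Longest match has length 3 at offset 2.
next_char = character at position 7 + 3 = 10 -> 'b'

Best match: offset=2, length=3 (matching 'bcb' starting at position 5)
LZ77 triple: (2, 3, 'b')


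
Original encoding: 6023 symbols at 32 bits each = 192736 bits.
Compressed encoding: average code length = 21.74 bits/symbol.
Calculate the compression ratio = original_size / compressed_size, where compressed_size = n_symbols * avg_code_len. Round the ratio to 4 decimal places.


original_size = n_symbols * orig_bits = 6023 * 32 = 192736 bits
compressed_size = n_symbols * avg_code_len = 6023 * 21.74 = 130940.02 bits
ratio = original_size / compressed_size = 192736 / 130940.02 = 1.4719

Compression ratio = 1.4719
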